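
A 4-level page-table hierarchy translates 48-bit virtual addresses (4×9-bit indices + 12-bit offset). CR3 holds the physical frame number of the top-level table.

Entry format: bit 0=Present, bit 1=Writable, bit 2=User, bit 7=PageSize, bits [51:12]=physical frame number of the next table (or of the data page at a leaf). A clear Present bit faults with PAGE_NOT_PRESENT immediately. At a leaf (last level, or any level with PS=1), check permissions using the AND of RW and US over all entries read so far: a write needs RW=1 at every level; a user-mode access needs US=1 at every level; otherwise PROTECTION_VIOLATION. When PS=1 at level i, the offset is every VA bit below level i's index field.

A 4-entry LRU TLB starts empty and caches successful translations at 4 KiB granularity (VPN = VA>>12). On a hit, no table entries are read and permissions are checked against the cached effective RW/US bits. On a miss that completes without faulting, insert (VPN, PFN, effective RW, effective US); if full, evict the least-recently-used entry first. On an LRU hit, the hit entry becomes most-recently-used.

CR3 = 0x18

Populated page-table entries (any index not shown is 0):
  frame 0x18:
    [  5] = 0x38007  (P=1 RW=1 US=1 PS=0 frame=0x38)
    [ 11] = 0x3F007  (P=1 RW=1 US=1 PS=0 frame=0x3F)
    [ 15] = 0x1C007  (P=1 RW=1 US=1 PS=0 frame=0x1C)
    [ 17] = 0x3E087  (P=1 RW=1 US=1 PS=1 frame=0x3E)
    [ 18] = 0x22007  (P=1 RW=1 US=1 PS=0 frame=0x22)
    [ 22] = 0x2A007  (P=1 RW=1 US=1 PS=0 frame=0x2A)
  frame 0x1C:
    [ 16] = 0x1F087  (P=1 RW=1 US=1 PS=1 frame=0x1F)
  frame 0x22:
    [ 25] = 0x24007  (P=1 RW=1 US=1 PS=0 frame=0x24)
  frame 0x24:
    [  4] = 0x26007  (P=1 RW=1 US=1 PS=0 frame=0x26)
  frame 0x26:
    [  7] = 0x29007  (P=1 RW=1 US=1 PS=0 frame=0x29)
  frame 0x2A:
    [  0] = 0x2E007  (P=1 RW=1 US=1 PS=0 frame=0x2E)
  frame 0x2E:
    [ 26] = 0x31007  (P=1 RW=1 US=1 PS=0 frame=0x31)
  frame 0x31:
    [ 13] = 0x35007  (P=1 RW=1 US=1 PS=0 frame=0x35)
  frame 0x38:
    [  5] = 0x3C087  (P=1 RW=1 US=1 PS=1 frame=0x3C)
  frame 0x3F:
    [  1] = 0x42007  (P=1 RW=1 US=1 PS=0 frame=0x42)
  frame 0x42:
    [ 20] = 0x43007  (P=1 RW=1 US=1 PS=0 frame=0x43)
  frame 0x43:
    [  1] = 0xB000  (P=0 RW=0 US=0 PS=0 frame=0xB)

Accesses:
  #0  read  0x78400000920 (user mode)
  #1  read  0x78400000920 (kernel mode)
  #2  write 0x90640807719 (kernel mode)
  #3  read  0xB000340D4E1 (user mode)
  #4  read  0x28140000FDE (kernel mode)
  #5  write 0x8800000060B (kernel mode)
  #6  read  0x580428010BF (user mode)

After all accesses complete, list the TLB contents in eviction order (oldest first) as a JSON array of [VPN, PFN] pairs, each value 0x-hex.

Walk each access:
#0 VA=0x78400000920 (r,user):
  L0: frame=0x18 idx=15 entry=0x1C007 [P=1 RW=1 US=1 PS=0]
  L1: frame=0x1C idx=16 entry=0x1F087 [P=1 RW=1 US=1 PS=1]
  → PA=0x1F920 (huge @L1)  (2 entries read)
#1 VA=0x78400000920 (r,kernel):
  TLB hit vpn=0x78400000 → PA=0x1F920
#2 VA=0x90640807719 (w,kernel):
  L0: frame=0x18 idx=18 entry=0x22007 [P=1 RW=1 US=1 PS=0]
  L1: frame=0x22 idx=25 entry=0x24007 [P=1 RW=1 US=1 PS=0]
  L2: frame=0x24 idx=4 entry=0x26007 [P=1 RW=1 US=1 PS=0]
  L3: frame=0x26 idx=7 entry=0x29007 [P=1 RW=1 US=1 PS=0]
  → PA=0x29719  (4 entries read)
#3 VA=0xB000340D4E1 (r,user):
  L0: frame=0x18 idx=22 entry=0x2A007 [P=1 RW=1 US=1 PS=0]
  L1: frame=0x2A idx=0 entry=0x2E007 [P=1 RW=1 US=1 PS=0]
  L2: frame=0x2E idx=26 entry=0x31007 [P=1 RW=1 US=1 PS=0]
  L3: frame=0x31 idx=13 entry=0x35007 [P=1 RW=1 US=1 PS=0]
  → PA=0x354E1  (4 entries read)
#4 VA=0x28140000FDE (r,kernel):
  L0: frame=0x18 idx=5 entry=0x38007 [P=1 RW=1 US=1 PS=0]
  L1: frame=0x38 idx=5 entry=0x3C087 [P=1 RW=1 US=1 PS=1]
  → PA=0x3CFDE (huge @L1)  (2 entries read)
#5 VA=0x8800000060B (w,kernel):
  L0: frame=0x18 idx=17 entry=0x3E087 [P=1 RW=1 US=1 PS=1]
  → PA=0x3E60B (huge @L0)  (1 entries read)
#6 VA=0x580428010BF (r,user):
  L0: frame=0x18 idx=11 entry=0x3F007 [P=1 RW=1 US=1 PS=0]
  L1: frame=0x3F idx=1 entry=0x42007 [P=1 RW=1 US=1 PS=0]
  L2: frame=0x42 idx=20 entry=0x43007 [P=1 RW=1 US=1 PS=0]
  L3: frame=0x43 idx=1 entry=0xB000 [P=0 RW=0 US=0 PS=0]
  ✗ PAGE_NOT_PRESENT  [4 reads]

TLB: [["0x90640807", "0x29"], ["0xB000340D", "0x35"], ["0x28140000", "0x3C"], ["0x88000000", "0x3E"]]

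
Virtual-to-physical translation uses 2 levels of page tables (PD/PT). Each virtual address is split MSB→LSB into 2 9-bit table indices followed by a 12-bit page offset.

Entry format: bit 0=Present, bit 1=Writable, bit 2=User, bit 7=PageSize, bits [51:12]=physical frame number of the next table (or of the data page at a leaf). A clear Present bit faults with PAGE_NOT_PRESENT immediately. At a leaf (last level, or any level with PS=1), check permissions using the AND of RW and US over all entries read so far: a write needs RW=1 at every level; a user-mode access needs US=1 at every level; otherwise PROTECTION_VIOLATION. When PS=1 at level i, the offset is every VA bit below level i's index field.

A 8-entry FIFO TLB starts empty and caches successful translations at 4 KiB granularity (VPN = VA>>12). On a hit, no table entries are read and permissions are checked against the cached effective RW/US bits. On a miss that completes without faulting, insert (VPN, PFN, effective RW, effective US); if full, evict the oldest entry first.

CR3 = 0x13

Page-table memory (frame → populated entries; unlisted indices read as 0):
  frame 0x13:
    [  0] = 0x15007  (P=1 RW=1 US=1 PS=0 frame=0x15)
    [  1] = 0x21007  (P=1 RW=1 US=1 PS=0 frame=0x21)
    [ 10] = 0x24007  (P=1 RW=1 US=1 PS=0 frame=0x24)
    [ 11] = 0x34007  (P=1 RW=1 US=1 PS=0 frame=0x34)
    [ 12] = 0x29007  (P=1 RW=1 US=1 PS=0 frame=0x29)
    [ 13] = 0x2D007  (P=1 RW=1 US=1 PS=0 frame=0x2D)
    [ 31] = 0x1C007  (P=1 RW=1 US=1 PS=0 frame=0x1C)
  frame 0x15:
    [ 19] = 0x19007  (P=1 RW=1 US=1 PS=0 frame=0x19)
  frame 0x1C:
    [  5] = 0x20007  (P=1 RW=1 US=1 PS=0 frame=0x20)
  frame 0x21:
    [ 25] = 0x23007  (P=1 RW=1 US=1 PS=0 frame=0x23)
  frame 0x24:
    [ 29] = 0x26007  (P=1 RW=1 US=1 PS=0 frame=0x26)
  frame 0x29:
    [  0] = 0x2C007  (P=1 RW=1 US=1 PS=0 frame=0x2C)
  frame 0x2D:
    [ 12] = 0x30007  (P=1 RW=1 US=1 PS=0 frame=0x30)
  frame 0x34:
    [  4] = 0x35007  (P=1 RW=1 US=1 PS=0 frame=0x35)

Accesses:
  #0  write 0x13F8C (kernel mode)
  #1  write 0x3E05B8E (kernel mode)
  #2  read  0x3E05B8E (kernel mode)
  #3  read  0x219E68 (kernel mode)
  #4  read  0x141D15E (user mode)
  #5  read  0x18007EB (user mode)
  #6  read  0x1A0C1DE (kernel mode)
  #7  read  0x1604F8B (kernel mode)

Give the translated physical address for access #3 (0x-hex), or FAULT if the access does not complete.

Walk each access:
#0 VA=0x13F8C (w,kernel):
  L0: frame=0x13 idx=0 entry=0x15007 [P=1 RW=1 US=1 PS=0]
  L1: frame=0x15 idx=19 entry=0x19007 [P=1 RW=1 US=1 PS=0]
  → PA=0x19F8C  (2 entries read)
#1 VA=0x3E05B8E (w,kernel):
  L0: frame=0x13 idx=31 entry=0x1C007 [P=1 RW=1 US=1 PS=0]
  L1: frame=0x1C idx=5 entry=0x20007 [P=1 RW=1 US=1 PS=0]
  → PA=0x20B8E  (2 entries read)
#2 VA=0x3E05B8E (r,kernel):
  TLB hit vpn=0x3E05 → PA=0x20B8E
#3 VA=0x219E68 (r,kernel):
  L0: frame=0x13 idx=1 entry=0x21007 [P=1 RW=1 US=1 PS=0]
  L1: frame=0x21 idx=25 entry=0x23007 [P=1 RW=1 US=1 PS=0]
  → PA=0x23E68  (2 entries read)
#4 VA=0x141D15E (r,user):
  L0: frame=0x13 idx=10 entry=0x24007 [P=1 RW=1 US=1 PS=0]
  L1: frame=0x24 idx=29 entry=0x26007 [P=1 RW=1 US=1 PS=0]
  → PA=0x2615E  (2 entries read)
#5 VA=0x18007EB (r,user):
  L0: frame=0x13 idx=12 entry=0x29007 [P=1 RW=1 US=1 PS=0]
  L1: frame=0x29 idx=0 entry=0x2C007 [P=1 RW=1 US=1 PS=0]
  → PA=0x2C7EB  (2 entries read)
#6 VA=0x1A0C1DE (r,kernel):
  L0: frame=0x13 idx=13 entry=0x2D007 [P=1 RW=1 US=1 PS=0]
  L1: frame=0x2D idx=12 entry=0x30007 [P=1 RW=1 US=1 PS=0]
  → PA=0x301DE  (2 entries read)
#7 VA=0x1604F8B (r,kernel):
  L0: frame=0x13 idx=11 entry=0x34007 [P=1 RW=1 US=1 PS=0]
  L1: frame=0x34 idx=4 entry=0x35007 [P=1 RW=1 US=1 PS=0]
  → PA=0x35F8B  (2 entries read)

Access #3 PA: 0x23E68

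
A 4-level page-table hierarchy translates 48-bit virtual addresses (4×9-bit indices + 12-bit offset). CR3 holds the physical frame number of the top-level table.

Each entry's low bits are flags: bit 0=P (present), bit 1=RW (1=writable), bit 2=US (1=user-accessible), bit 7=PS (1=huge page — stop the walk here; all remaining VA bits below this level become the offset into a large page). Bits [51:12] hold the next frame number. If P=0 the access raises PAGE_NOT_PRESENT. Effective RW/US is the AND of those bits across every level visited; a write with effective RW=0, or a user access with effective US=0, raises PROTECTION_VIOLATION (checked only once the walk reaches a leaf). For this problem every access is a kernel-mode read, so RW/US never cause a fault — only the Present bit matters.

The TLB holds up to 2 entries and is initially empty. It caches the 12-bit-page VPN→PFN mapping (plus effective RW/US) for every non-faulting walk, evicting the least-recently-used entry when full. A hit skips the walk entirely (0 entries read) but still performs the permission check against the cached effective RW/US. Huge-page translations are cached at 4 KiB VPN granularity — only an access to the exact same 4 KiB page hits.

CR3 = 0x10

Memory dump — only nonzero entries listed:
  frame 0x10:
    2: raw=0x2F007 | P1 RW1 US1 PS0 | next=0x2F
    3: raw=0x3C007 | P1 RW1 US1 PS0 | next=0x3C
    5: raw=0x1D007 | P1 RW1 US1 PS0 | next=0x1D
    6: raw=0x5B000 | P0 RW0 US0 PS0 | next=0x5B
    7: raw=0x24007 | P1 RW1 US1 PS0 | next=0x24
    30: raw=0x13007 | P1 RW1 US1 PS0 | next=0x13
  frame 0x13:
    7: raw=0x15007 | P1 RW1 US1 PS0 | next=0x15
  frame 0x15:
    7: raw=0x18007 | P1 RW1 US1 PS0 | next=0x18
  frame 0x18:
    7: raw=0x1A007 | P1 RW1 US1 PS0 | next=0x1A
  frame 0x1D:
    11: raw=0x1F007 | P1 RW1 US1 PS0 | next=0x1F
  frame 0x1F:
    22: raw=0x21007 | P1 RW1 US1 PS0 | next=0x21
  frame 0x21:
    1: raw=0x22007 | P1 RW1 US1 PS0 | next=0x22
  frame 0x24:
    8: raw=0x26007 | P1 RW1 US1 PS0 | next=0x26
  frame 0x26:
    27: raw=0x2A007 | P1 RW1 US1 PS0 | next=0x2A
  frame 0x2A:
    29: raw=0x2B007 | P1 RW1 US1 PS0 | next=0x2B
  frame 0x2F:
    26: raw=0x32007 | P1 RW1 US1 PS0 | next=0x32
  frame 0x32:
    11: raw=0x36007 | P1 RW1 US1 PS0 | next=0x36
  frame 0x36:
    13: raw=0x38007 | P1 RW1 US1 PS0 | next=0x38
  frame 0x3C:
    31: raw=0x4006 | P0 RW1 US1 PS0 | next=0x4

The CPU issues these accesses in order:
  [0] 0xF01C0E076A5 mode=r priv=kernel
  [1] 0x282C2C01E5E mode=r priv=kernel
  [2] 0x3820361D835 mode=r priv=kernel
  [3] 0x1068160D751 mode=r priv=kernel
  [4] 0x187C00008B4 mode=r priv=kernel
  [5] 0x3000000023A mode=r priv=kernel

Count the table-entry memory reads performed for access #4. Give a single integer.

Walk each access:
#0 VA=0xF01C0E076A5 (r,kernel):
  L0: frame=0x10 idx=30 entry=0x13007 [P=1 RW=1 US=1 PS=0]
  L1: frame=0x13 idx=7 entry=0x15007 [P=1 RW=1 US=1 PS=0]
  L2: frame=0x15 idx=7 entry=0x18007 [P=1 RW=1 US=1 PS=0]
  L3: frame=0x18 idx=7 entry=0x1A007 [P=1 RW=1 US=1 PS=0]
  ✓ 0x1A6A5  — 4 lookups
#1 VA=0x282C2C01E5E (r,kernel):
  L0: frame=0x10 idx=5 entry=0x1D007 [P=1 RW=1 US=1 PS=0]
  L1: frame=0x1D idx=11 entry=0x1F007 [P=1 RW=1 US=1 PS=0]
  L2: frame=0x1F idx=22 entry=0x21007 [P=1 RW=1 US=1 PS=0]
  L3: frame=0x21 idx=1 entry=0x22007 [P=1 RW=1 US=1 PS=0]
  ✓ 0x22E5E  — 4 lookups
#2 VA=0x3820361D835 (r,kernel):
  L0: frame=0x10 idx=7 entry=0x24007 [P=1 RW=1 US=1 PS=0]
  L1: frame=0x24 idx=8 entry=0x26007 [P=1 RW=1 US=1 PS=0]
  L2: frame=0x26 idx=27 entry=0x2A007 [P=1 RW=1 US=1 PS=0]
  L3: frame=0x2A idx=29 entry=0x2B007 [P=1 RW=1 US=1 PS=0]
  ✓ 0x2B835  — 4 lookups
#3 VA=0x1068160D751 (r,kernel):
  L0: frame=0x10 idx=2 entry=0x2F007 [P=1 RW=1 US=1 PS=0]
  L1: frame=0x2F idx=26 entry=0x32007 [P=1 RW=1 US=1 PS=0]
  L2: frame=0x32 idx=11 entry=0x36007 [P=1 RW=1 US=1 PS=0]
  L3: frame=0x36 idx=13 entry=0x38007 [P=1 RW=1 US=1 PS=0]
  ✓ 0x38751  — 4 lookups
#4 VA=0x187C00008B4 (r,kernel):
  L0: frame=0x10 idx=3 entry=0x3C007 [P=1 RW=1 US=1 PS=0]
  L1: frame=0x3C idx=31 entry=0x4006 [P=0 RW=1 US=1 PS=0]
  ⇒ fault: PAGE_NOT_PRESENT  — 2 lookups
#5 VA=0x3000000023A (r,kernel):
  L0: frame=0x10 idx=6 entry=0x5B000 [P=0 RW=0 US=0 PS=0]
  ⇒ fault: PAGE_NOT_PRESENT  — 1 lookups

Entries read for #4: 2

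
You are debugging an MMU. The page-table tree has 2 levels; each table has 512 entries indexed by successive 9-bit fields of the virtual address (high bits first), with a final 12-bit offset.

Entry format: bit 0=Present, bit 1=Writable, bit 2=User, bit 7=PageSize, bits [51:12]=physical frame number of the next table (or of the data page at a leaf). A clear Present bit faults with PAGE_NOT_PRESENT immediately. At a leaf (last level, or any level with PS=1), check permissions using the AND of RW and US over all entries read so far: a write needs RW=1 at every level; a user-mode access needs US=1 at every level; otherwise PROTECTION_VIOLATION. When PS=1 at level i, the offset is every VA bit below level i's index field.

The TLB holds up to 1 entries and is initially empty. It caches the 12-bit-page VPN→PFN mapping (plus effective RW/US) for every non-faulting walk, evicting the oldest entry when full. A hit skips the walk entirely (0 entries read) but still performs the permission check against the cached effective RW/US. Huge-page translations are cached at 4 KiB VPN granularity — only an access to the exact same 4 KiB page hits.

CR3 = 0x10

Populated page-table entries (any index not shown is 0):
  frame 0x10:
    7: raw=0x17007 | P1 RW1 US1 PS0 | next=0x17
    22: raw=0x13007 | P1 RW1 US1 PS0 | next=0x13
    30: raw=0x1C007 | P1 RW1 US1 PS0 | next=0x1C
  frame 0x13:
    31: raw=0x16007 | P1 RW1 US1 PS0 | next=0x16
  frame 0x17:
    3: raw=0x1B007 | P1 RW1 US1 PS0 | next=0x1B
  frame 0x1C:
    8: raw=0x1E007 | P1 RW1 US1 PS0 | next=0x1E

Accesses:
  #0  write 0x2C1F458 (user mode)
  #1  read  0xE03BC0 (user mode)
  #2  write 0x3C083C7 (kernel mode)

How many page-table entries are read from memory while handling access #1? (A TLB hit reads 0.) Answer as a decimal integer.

Walk each access:
#0 VA=0x2C1F458 (w,user):
  L0: frame=0x10 idx=22 entry=0x13007 [P=1 RW=1 US=1 PS=0]
  L1: frame=0x13 idx=31 entry=0x16007 [P=1 RW=1 US=1 PS=0]
  ✓ 0x16458  — 2 lookups
#1 VA=0xE03BC0 (r,user):
  L0: frame=0x10 idx=7 entry=0x17007 [P=1 RW=1 US=1 PS=0]
  L1: frame=0x17 idx=3 entry=0x1B007 [P=1 RW=1 US=1 PS=0]
  ✓ 0x1BBC0  — 2 lookups
#2 VA=0x3C083C7 (w,kernel):
  L0: frame=0x10 idx=30 entry=0x1C007 [P=1 RW=1 US=1 PS=0]
  L1: frame=0x1C idx=8 entry=0x1E007 [P=1 RW=1 US=1 PS=0]
  ✓ 0x1E3C7  — 2 lookups

Entries read for #1: 2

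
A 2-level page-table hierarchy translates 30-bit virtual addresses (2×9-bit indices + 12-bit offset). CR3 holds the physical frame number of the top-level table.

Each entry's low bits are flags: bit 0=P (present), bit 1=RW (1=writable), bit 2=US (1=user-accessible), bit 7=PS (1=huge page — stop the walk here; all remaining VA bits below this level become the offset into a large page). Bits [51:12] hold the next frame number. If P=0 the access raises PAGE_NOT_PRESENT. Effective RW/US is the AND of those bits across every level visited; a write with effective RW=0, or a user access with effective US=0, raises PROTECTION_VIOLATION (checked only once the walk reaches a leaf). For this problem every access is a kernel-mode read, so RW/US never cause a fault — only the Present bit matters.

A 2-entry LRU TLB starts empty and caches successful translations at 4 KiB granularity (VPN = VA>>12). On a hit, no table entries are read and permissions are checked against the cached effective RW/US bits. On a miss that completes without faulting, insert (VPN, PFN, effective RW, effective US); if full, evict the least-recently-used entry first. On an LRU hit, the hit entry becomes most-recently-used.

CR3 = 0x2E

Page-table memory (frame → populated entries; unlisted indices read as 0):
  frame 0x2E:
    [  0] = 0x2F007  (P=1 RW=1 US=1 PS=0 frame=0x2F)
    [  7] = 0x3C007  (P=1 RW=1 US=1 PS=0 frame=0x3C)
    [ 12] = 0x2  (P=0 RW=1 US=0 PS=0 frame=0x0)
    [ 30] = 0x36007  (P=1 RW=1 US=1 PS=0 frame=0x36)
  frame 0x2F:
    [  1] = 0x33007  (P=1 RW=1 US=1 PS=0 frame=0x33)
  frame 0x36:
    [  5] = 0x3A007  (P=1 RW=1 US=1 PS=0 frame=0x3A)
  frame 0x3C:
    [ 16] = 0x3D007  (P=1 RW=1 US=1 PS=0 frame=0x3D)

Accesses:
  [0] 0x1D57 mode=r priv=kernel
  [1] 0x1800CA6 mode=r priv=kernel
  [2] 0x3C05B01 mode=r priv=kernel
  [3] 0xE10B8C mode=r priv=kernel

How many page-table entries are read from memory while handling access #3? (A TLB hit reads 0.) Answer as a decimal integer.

Walk each access:
#0 VA=0x1D57 (r,kernel):
  L0 @0x2E[0] → 0x2F007  P=1,RW=1,US=1,PS=0
  L1 @0x2F[1] → 0x33007  P=1,RW=1,US=1,PS=0
  → PA=0x33D57  (2 entries read)
#1 VA=0x1800CA6 (r,kernel):
  L0 @0x2E[12] → 0x2  P=0,RW=1,US=0,PS=0
  ✗ PAGE_NOT_PRESENT  [1 reads]
#2 VA=0x3C05B01 (r,kernel):
  L0 @0x2E[30] → 0x36007  P=1,RW=1,US=1,PS=0
  L1 @0x36[5] → 0x3A007  P=1,RW=1,US=1,PS=0
  → PA=0x3AB01  (2 entries read)
#3 VA=0xE10B8C (r,kernel):
  L0 @0x2E[7] → 0x3C007  P=1,RW=1,US=1,PS=0
  L1 @0x3C[16] → 0x3D007  P=1,RW=1,US=1,PS=0
  → PA=0x3DB8C  (2 entries read)

Entries read for #3: 2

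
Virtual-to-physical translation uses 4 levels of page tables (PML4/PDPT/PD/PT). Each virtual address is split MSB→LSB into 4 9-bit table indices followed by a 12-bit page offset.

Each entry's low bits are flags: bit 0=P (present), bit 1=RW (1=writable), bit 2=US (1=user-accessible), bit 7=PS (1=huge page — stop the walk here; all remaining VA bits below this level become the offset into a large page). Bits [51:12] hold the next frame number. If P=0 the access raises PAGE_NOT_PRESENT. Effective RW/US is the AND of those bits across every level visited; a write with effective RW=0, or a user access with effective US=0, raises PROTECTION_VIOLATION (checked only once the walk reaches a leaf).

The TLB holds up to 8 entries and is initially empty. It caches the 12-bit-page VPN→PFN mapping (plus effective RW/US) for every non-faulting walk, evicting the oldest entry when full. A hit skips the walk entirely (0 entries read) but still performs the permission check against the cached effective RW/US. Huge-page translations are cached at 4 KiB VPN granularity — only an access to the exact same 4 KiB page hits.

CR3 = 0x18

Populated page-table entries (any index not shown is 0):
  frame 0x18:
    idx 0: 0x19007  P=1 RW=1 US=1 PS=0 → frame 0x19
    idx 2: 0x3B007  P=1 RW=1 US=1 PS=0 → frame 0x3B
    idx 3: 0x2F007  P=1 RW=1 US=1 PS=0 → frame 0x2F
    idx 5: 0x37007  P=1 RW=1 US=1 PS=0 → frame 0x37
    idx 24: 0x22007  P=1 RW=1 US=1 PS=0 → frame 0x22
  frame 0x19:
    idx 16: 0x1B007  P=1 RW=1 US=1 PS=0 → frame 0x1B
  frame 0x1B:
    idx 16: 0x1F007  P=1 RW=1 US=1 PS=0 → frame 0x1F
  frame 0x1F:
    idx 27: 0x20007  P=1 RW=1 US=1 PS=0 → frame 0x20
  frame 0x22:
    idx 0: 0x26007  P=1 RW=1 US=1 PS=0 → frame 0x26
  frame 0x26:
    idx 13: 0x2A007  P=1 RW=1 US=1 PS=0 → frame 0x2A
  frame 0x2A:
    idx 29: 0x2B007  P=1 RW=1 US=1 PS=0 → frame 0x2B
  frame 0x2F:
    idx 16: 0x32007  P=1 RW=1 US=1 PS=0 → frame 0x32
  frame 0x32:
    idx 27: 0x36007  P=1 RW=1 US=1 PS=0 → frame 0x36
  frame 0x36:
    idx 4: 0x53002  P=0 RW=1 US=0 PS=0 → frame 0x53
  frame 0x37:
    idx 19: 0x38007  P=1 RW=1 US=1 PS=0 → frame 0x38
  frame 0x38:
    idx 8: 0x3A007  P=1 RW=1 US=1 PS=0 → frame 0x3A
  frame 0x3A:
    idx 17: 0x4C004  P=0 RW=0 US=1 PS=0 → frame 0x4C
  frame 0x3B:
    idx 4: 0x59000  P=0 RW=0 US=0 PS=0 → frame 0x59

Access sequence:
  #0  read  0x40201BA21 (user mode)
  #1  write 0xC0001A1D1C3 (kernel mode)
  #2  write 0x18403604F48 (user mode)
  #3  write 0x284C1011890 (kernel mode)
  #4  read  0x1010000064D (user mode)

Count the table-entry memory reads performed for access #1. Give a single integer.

Per-access translation:
#0 VA=0x40201BA21 (r,user):
  L0: frame=0x18 idx=0 entry=0x19007 [P=1 RW=1 US=1 PS=0]
  L1: frame=0x19 idx=16 entry=0x1B007 [P=1 RW=1 US=1 PS=0]
  L2: frame=0x1B idx=16 entry=0x1F007 [P=1 RW=1 US=1 PS=0]
  L3: frame=0x1F idx=27 entry=0x20007 [P=1 RW=1 US=1 PS=0]
  → PA=0x20A21  (4 entries read)
#1 VA=0xC0001A1D1C3 (w,kernel):
  L0: frame=0x18 idx=24 entry=0x22007 [P=1 RW=1 US=1 PS=0]
  L1: frame=0x22 idx=0 entry=0x26007 [P=1 RW=1 US=1 PS=0]
  L2: frame=0x26 idx=13 entry=0x2A007 [P=1 RW=1 US=1 PS=0]
  L3: frame=0x2A idx=29 entry=0x2B007 [P=1 RW=1 US=1 PS=0]
  → PA=0x2B1C3  (4 entries read)
#2 VA=0x18403604F48 (w,user):
  L0: frame=0x18 idx=3 entry=0x2F007 [P=1 RW=1 US=1 PS=0]
  L1: frame=0x2F idx=16 entry=0x32007 [P=1 RW=1 US=1 PS=0]
  L2: frame=0x32 idx=27 entry=0x36007 [P=1 RW=1 US=1 PS=0]
  L3: frame=0x36 idx=4 entry=0x53002 [P=0 RW=1 US=0 PS=0]
  → PAGE_NOT_PRESENT  (4 entries read)
#3 VA=0x284C1011890 (w,kernel):
  L0: frame=0x18 idx=5 entry=0x37007 [P=1 RW=1 US=1 PS=0]
  L1: frame=0x37 idx=19 entry=0x38007 [P=1 RW=1 US=1 PS=0]
  L2: frame=0x38 idx=8 entry=0x3A007 [P=1 RW=1 US=1 PS=0]
  L3: frame=0x3A idx=17 entry=0x4C004 [P=0 RW=0 US=1 PS=0]
  → PAGE_NOT_PRESENT  (4 entries read)
#4 VA=0x1010000064D (r,user):
  L0: frame=0x18 idx=2 entry=0x3B007 [P=1 RW=1 US=1 PS=0]
  L1: frame=0x3B idx=4 entry=0x59000 [P=0 RW=0 US=0 PS=0]
  → PAGE_NOT_PRESENT  (2 entries read)

Entries read for #1: 4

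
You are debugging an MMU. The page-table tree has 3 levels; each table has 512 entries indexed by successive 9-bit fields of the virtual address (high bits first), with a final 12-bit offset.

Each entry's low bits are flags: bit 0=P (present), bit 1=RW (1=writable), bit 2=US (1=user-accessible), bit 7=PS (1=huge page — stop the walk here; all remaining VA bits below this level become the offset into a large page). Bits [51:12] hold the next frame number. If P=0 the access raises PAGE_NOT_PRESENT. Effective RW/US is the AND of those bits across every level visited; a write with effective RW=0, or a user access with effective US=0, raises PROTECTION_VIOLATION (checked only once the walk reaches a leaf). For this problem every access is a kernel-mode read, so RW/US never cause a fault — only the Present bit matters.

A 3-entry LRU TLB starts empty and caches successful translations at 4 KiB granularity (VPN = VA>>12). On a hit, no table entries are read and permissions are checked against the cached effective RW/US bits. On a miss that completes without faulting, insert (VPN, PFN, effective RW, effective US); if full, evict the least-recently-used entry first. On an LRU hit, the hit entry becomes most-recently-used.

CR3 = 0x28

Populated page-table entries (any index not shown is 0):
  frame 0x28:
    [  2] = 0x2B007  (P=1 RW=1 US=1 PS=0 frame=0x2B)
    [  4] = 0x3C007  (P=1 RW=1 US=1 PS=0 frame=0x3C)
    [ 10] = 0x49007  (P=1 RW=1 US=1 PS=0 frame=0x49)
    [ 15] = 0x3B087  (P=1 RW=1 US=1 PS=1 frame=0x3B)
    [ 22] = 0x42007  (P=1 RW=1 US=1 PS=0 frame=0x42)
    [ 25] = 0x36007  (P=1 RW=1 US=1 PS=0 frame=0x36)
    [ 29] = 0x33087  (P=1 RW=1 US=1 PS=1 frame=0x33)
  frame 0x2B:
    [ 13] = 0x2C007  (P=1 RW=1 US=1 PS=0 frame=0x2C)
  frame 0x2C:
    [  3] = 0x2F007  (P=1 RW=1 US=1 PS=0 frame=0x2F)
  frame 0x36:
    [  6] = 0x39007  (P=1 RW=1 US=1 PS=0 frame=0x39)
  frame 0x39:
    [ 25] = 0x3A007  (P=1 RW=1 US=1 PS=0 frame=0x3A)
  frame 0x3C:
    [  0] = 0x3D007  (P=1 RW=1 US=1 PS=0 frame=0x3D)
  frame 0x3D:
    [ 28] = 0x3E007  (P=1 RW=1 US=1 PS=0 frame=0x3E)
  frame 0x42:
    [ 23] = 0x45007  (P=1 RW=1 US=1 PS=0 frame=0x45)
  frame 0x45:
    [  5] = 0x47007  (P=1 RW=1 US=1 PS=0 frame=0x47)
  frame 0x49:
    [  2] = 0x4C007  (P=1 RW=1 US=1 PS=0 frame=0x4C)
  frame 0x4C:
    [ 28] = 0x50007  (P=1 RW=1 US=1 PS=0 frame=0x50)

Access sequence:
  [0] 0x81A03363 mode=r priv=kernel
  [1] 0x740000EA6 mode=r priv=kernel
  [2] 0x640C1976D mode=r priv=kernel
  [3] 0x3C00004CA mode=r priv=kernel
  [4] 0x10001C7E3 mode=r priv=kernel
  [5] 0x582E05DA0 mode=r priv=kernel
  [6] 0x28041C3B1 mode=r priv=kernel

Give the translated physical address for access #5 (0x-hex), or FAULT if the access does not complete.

Trace:
#0 VA=0x81A03363 (r,kernel):
  lvl0: tbl 0x28, slot 2 ⇒ 0x2B007 (P1/RW1/US1/PS0)
  lvl1: tbl 0x2B, slot 13 ⇒ 0x2C007 (P1/RW1/US1/PS0)
  lvl2: tbl 0x2C, slot 3 ⇒ 0x2F007 (P1/RW1/US1/PS0)
  ⇒ phys 0x2F363  [3 reads]
#1 VA=0x740000EA6 (r,kernel):
  lvl0: tbl 0x28, slot 29 ⇒ 0x33087 (P1/RW1/US1/PS1)
  ⇒ phys 0x33EA6 (huge @L0)  [1 reads]
#2 VA=0x640C1976D (r,kernel):
  lvl0: tbl 0x28, slot 25 ⇒ 0x36007 (P1/RW1/US1/PS0)
  lvl1: tbl 0x36, slot 6 ⇒ 0x39007 (P1/RW1/US1/PS0)
  lvl2: tbl 0x39, slot 25 ⇒ 0x3A007 (P1/RW1/US1/PS0)
  ⇒ phys 0x3A76D  [3 reads]
#3 VA=0x3C00004CA (r,kernel):
  lvl0: tbl 0x28, slot 15 ⇒ 0x3B087 (P1/RW1/US1/PS1)
  ⇒ phys 0x3B4CA (huge @L0)  [1 reads]
#4 VA=0x10001C7E3 (r,kernel):
  lvl0: tbl 0x28, slot 4 ⇒ 0x3C007 (P1/RW1/US1/PS0)
  lvl1: tbl 0x3C, slot 0 ⇒ 0x3D007 (P1/RW1/US1/PS0)
  lvl2: tbl 0x3D, slot 28 ⇒ 0x3E007 (P1/RW1/US1/PS0)
  ⇒ phys 0x3E7E3  [3 reads]
#5 VA=0x582E05DA0 (r,kernel):
  lvl0: tbl 0x28, slot 22 ⇒ 0x42007 (P1/RW1/US1/PS0)
  lvl1: tbl 0x42, slot 23 ⇒ 0x45007 (P1/RW1/US1/PS0)
  lvl2: tbl 0x45, slot 5 ⇒ 0x47007 (P1/RW1/US1/PS0)
  ⇒ phys 0x47DA0  [3 reads]
#6 VA=0x28041C3B1 (r,kernel):
  lvl0: tbl 0x28, slot 10 ⇒ 0x49007 (P1/RW1/US1/PS0)
  lvl1: tbl 0x49, slot 2 ⇒ 0x4C007 (P1/RW1/US1/PS0)
  lvl2: tbl 0x4C, slot 28 ⇒ 0x50007 (P1/RW1/US1/PS0)
  ⇒ phys 0x503B1  [3 reads]

Access #5 PA: 0x47DA0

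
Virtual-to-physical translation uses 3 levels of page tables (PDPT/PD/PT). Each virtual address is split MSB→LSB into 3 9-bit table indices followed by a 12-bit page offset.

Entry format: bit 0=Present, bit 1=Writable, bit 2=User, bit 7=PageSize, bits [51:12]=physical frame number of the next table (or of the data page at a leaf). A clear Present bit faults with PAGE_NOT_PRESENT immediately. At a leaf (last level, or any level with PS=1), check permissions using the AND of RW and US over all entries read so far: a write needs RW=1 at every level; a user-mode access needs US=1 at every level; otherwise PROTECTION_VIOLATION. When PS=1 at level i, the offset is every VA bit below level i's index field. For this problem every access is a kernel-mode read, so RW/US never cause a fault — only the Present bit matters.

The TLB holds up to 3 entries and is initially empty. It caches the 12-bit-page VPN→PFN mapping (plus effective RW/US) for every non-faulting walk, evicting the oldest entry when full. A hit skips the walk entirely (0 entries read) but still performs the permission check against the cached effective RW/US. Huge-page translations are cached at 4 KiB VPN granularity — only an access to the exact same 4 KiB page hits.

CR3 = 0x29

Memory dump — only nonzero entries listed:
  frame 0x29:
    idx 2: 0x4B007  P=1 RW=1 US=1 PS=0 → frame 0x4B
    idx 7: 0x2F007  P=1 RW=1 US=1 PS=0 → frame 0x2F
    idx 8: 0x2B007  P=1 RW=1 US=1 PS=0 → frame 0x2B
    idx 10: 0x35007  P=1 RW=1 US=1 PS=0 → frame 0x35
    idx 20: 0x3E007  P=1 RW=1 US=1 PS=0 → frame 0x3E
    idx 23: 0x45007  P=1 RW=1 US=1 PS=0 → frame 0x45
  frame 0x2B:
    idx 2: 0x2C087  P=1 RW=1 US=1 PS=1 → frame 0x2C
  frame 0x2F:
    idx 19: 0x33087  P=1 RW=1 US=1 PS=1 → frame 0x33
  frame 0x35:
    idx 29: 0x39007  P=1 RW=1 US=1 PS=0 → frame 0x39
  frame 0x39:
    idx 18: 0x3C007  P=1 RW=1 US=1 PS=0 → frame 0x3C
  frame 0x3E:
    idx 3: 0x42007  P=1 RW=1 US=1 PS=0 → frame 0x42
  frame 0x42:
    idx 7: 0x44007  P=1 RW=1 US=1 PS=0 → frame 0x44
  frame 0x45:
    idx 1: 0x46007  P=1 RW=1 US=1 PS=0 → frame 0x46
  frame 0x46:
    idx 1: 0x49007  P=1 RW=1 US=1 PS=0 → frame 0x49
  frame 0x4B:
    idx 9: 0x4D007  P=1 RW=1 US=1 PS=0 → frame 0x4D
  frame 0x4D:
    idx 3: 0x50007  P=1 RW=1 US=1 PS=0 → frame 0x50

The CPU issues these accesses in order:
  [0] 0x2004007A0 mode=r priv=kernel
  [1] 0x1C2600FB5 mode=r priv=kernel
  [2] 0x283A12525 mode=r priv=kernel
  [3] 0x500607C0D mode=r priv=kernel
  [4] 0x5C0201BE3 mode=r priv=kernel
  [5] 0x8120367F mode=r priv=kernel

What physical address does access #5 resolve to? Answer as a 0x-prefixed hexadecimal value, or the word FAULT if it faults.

Walk each access:
#0 VA=0x2004007A0 (r,kernel):
  lvl0: tbl 0x29, slot 8 ⇒ 0x2B007 (P1/RW1/US1/PS0)
  lvl1: tbl 0x2B, slot 2 ⇒ 0x2C087 (P1/RW1/US1/PS1)
  ✓ 0x2C7A0 (huge @L1)  — 2 lookups
#1 VA=0x1C2600FB5 (r,kernel):
  lvl0: tbl 0x29, slot 7 ⇒ 0x2F007 (P1/RW1/US1/PS0)
  lvl1: tbl 0x2F, slot 19 ⇒ 0x33087 (P1/RW1/US1/PS1)
  ✓ 0x33FB5 (huge @L1)  — 2 lookups
#2 VA=0x283A12525 (r,kernel):
  lvl0: tbl 0x29, slot 10 ⇒ 0x35007 (P1/RW1/US1/PS0)
  lvl1: tbl 0x35, slot 29 ⇒ 0x39007 (P1/RW1/US1/PS0)
  lvl2: tbl 0x39, slot 18 ⇒ 0x3C007 (P1/RW1/US1/PS0)
  ✓ 0x3C525  — 3 lookups
#3 VA=0x500607C0D (r,kernel):
  lvl0: tbl 0x29, slot 20 ⇒ 0x3E007 (P1/RW1/US1/PS0)
  lvl1: tbl 0x3E, slot 3 ⇒ 0x42007 (P1/RW1/US1/PS0)
  lvl2: tbl 0x42, slot 7 ⇒ 0x44007 (P1/RW1/US1/PS0)
  ✓ 0x44C0D  — 3 lookups
#4 VA=0x5C0201BE3 (r,kernel):
  lvl0: tbl 0x29, slot 23 ⇒ 0x45007 (P1/RW1/US1/PS0)
  lvl1: tbl 0x45, slot 1 ⇒ 0x46007 (P1/RW1/US1/PS0)
  lvl2: tbl 0x46, slot 1 ⇒ 0x49007 (P1/RW1/US1/PS0)
  ✓ 0x49BE3  — 3 lookups
#5 VA=0x8120367F (r,kernel):
  lvl0: tbl 0x29, slot 2 ⇒ 0x4B007 (P1/RW1/US1/PS0)
  lvl1: tbl 0x4B, slot 9 ⇒ 0x4D007 (P1/RW1/US1/PS0)
  lvl2: tbl 0x4D, slot 3 ⇒ 0x50007 (P1/RW1/US1/PS0)
  ✓ 0x5067F  — 3 lookups

Access #5 PA: 0x5067F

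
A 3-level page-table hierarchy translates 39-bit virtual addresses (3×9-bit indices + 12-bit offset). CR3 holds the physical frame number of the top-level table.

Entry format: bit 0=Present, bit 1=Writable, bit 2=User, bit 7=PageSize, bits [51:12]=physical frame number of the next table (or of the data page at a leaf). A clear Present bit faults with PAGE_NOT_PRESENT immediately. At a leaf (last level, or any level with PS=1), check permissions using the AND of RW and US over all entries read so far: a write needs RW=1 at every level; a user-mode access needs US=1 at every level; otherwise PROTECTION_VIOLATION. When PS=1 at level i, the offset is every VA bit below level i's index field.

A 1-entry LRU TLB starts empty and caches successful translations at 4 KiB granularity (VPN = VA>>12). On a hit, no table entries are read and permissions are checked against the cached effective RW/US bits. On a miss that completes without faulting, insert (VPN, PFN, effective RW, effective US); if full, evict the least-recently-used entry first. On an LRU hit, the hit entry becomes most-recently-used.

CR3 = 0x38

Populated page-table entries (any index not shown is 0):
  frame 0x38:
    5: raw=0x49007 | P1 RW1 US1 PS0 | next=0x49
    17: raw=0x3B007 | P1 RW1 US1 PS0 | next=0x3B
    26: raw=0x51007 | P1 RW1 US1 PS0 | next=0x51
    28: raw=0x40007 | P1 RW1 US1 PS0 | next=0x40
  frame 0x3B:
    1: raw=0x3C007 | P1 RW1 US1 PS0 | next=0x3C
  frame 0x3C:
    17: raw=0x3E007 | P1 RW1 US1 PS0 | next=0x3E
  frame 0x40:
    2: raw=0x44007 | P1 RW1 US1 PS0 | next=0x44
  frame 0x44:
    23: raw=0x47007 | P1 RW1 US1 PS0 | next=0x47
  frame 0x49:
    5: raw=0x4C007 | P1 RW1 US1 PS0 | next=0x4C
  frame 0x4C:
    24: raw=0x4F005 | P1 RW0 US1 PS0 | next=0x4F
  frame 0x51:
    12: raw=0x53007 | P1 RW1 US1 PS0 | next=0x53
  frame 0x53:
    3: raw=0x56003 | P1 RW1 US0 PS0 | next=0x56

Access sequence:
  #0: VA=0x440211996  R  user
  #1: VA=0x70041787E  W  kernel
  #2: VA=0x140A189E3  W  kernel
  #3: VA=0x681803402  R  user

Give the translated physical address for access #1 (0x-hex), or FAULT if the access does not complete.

Trace:
#0 VA=0x440211996 (r,user):
  L0 @0x38[17] → 0x3B007  P=1,RW=1,US=1,PS=0
  L1 @0x3B[1] → 0x3C007  P=1,RW=1,US=1,PS=0
  L2 @0x3C[17] → 0x3E007  P=1,RW=1,US=1,PS=0
  ⇒ phys 0x3E996  [3 reads]
#1 VA=0x70041787E (w,kernel):
  L0 @0x38[28] → 0x40007  P=1,RW=1,US=1,PS=0
  L1 @0x40[2] → 0x44007  P=1,RW=1,US=1,PS=0
  L2 @0x44[23] → 0x47007  P=1,RW=1,US=1,PS=0
  ⇒ phys 0x4787E  [3 reads]
#2 VA=0x140A189E3 (w,kernel):
  L0 @0x38[5] → 0x49007  P=1,RW=1,US=1,PS=0
  L1 @0x49[5] → 0x4C007  P=1,RW=1,US=1,PS=0
  L2 @0x4C[24] → 0x4F005  P=1,RW=0,US=1,PS=0
  → PROTECTION_VIOLATION  (3 entries read)
#3 VA=0x681803402 (r,user):
  L0 @0x38[26] → 0x51007  P=1,RW=1,US=1,PS=0
  L1 @0x51[12] → 0x53007  P=1,RW=1,US=1,PS=0
  L2 @0x53[3] → 0x56003  P=1,RW=1,US=0,PS=0
  → PROTECTION_VIOLATION  (3 entries read)

Access #1 PA: 0x4787E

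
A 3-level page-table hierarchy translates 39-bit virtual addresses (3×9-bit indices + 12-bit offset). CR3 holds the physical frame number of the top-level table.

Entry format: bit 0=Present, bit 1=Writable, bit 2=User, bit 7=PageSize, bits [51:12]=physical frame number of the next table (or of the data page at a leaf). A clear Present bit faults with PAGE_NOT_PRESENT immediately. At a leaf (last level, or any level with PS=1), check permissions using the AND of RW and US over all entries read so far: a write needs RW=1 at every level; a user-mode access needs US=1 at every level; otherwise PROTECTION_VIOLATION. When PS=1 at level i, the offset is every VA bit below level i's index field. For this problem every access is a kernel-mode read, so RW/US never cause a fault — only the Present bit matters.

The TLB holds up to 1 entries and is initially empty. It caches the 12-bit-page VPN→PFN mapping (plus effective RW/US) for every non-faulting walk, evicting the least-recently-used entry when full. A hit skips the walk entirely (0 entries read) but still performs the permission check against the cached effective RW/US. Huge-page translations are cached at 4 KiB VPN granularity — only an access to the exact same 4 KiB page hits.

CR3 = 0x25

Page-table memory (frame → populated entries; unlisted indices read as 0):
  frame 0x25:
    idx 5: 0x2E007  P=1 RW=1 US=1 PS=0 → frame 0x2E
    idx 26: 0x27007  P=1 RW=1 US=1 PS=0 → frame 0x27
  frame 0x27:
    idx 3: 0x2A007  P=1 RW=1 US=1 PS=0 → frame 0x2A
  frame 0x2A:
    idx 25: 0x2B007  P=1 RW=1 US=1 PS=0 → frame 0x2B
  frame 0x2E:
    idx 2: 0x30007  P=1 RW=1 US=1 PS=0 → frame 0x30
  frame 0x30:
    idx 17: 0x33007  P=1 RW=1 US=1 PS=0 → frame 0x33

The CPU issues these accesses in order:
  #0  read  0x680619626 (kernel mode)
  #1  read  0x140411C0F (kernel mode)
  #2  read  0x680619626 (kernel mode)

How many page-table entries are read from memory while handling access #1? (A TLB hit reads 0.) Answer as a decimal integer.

Trace:
#0 VA=0x680619626 (r,kernel):
  lvl0: tbl 0x25, slot 26 ⇒ 0x27007 (P1/RW1/US1/PS0)
  lvl1: tbl 0x27, slot 3 ⇒ 0x2A007 (P1/RW1/US1/PS0)
  lvl2: tbl 0x2A, slot 25 ⇒ 0x2B007 (P1/RW1/US1/PS0)
  → PA=0x2B626  (3 entries read)
#1 VA=0x140411C0F (r,kernel):
  lvl0: tbl 0x25, slot 5 ⇒ 0x2E007 (P1/RW1/US1/PS0)
  lvl1: tbl 0x2E, slot 2 ⇒ 0x30007 (P1/RW1/US1/PS0)
  lvl2: tbl 0x30, slot 17 ⇒ 0x33007 (P1/RW1/US1/PS0)
  → PA=0x33C0F  (3 entries read)
#2 VA=0x680619626 (r,kernel):
  lvl0: tbl 0x25, slot 26 ⇒ 0x27007 (P1/RW1/US1/PS0)
  lvl1: tbl 0x27, slot 3 ⇒ 0x2A007 (P1/RW1/US1/PS0)
  lvl2: tbl 0x2A, slot 25 ⇒ 0x2B007 (P1/RW1/US1/PS0)
  → PA=0x2B626  (3 entries read)

Entries read for #1: 3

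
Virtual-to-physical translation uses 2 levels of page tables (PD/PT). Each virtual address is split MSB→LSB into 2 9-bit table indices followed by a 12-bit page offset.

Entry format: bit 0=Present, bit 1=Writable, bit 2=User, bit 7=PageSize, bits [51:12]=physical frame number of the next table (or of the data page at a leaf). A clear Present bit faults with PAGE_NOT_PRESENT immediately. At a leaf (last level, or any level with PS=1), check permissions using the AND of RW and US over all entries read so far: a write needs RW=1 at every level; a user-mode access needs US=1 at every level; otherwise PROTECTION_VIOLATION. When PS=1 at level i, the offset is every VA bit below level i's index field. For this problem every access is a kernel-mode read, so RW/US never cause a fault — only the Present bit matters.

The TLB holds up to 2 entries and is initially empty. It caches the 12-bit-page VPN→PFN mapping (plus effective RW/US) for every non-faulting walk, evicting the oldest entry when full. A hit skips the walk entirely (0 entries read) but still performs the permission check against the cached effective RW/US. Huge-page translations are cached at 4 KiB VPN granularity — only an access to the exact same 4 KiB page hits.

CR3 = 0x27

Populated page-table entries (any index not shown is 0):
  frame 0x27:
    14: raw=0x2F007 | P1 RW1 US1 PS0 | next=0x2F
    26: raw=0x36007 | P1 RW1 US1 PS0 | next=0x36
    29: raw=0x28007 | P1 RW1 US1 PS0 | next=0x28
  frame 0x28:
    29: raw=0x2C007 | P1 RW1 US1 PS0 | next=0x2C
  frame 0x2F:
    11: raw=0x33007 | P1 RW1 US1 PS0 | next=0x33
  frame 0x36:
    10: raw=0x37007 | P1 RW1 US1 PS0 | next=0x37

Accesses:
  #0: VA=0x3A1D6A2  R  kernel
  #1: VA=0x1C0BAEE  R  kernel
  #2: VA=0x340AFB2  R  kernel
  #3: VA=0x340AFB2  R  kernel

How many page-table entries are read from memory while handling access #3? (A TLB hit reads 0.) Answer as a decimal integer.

Walk each access:
#0 VA=0x3A1D6A2 (r,kernel):
  lvl0: tbl 0x27, slot 29 ⇒ 0x28007 (P1/RW1/US1/PS0)
  lvl1: tbl 0x28, slot 29 ⇒ 0x2C007 (P1/RW1/US1/PS0)
  → PA=0x2C6A2  (2 entries read)
#1 VA=0x1C0BAEE (r,kernel):
  lvl0: tbl 0x27, slot 14 ⇒ 0x2F007 (P1/RW1/US1/PS0)
  lvl1: tbl 0x2F, slot 11 ⇒ 0x33007 (P1/RW1/US1/PS0)
  → PA=0x33AEE  (2 entries read)
#2 VA=0x340AFB2 (r,kernel):
  lvl0: tbl 0x27, slot 26 ⇒ 0x36007 (P1/RW1/US1/PS0)
  lvl1: tbl 0x36, slot 10 ⇒ 0x37007 (P1/RW1/US1/PS0)
  → PA=0x37FB2  (2 entries read)
#3 VA=0x340AFB2 (r,kernel):
  TLB hit vpn=0x340A → PA=0x37FB2

Entries read for #3: 0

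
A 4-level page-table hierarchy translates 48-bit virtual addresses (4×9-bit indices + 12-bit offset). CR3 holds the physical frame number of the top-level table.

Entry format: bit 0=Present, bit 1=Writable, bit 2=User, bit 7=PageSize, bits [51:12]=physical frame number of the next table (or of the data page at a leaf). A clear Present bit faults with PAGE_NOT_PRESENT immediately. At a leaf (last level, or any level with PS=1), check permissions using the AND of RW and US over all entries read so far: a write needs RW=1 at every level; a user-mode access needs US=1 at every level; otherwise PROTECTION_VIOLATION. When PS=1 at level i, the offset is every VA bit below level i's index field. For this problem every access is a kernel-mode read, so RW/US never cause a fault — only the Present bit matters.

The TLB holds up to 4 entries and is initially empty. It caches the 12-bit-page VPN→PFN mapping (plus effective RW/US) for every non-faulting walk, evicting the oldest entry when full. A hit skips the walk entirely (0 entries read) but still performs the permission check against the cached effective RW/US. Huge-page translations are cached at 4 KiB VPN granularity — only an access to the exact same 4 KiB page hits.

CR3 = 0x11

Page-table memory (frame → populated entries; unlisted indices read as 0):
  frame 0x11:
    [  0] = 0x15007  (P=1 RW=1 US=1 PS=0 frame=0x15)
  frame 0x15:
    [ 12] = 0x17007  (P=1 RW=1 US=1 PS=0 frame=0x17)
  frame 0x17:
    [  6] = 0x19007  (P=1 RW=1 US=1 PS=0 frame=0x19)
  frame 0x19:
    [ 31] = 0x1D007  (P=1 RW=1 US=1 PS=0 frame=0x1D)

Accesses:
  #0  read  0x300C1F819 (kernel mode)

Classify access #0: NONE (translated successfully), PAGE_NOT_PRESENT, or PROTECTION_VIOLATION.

Per-access translation:
#0 VA=0x300C1F819 (r,kernel):
  [0] read 0x11 idx=0: raw=0x15007 flags P=1 W=1 U=1 S=0
  [1] read 0x15 idx=12: raw=0x17007 flags P=1 W=1 U=1 S=0
  [2] read 0x17 idx=6: raw=0x19007 flags P=1 W=1 U=1 S=0
  [3] read 0x19 idx=31: raw=0x1D007 flags P=1 W=1 U=1 S=0
  → PA=0x1D819  (4 entries read)

Access #0 fault: NONE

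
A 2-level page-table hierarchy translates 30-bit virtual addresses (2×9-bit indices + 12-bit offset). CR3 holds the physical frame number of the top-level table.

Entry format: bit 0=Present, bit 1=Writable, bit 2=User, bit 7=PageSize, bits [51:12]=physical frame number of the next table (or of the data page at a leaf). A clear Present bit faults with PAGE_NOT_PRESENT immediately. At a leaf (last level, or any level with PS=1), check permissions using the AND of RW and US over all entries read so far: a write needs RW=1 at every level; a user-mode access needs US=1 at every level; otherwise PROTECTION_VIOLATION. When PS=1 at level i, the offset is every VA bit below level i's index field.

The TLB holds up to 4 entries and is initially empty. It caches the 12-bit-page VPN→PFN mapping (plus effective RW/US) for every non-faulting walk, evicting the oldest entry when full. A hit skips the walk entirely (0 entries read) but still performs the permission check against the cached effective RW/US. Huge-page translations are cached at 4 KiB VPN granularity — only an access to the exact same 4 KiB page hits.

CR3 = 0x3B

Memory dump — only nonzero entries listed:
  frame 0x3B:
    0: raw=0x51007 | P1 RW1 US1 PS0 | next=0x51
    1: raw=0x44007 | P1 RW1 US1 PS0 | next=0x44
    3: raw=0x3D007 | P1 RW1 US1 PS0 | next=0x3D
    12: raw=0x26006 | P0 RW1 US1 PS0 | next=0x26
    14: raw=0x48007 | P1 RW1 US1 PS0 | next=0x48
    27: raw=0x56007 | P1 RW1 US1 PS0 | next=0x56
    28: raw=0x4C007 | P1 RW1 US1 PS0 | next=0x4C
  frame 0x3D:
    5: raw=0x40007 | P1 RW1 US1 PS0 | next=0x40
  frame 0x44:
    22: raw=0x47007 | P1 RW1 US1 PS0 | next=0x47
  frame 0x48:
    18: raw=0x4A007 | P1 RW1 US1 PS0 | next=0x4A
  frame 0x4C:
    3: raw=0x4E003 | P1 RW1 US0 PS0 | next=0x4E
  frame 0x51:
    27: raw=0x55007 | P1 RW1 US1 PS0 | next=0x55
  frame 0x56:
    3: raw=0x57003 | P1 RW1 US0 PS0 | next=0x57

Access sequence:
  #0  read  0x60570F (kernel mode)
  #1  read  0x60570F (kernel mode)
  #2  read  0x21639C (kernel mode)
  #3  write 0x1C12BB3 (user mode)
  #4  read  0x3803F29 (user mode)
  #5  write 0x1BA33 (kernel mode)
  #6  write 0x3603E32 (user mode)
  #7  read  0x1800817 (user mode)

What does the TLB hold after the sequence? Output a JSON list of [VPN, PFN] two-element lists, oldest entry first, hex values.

Trace:
#0 VA=0x60570F (r,kernel):
  L0 @0x3B[3] → 0x3D007  P=1,RW=1,US=1,PS=0
  L1 @0x3D[5] → 0x40007  P=1,RW=1,US=1,PS=0
  → PA=0x4070F  (2 entries read)
#1 VA=0x60570F (r,kernel):
  TLB hit vpn=0x605 → PA=0x4070F
#2 VA=0x21639C (r,kernel):
  L0 @0x3B[1] → 0x44007  P=1,RW=1,US=1,PS=0
  L1 @0x44[22] → 0x47007  P=1,RW=1,US=1,PS=0
  → PA=0x4739C  (2 entries read)
#3 VA=0x1C12BB3 (w,user):
  L0 @0x3B[14] → 0x48007  P=1,RW=1,US=1,PS=0
  L1 @0x48[18] → 0x4A007  P=1,RW=1,US=1,PS=0
  → PA=0x4ABB3  (2 entries read)
#4 VA=0x3803F29 (r,user):
  L0 @0x3B[28] → 0x4C007  P=1,RW=1,US=1,PS=0
  L1 @0x4C[3] → 0x4E003  P=1,RW=1,US=0,PS=0
  ✗ PROTECTION_VIOLATION  [2 reads]
#5 VA=0x1BA33 (w,kernel):
  L0 @0x3B[0] → 0x51007  P=1,RW=1,US=1,PS=0
  L1 @0x51[27] → 0x55007  P=1,RW=1,US=1,PS=0
  → PA=0x55A33  (2 entries read)
#6 VA=0x3603E32 (w,user):
  L0 @0x3B[27] → 0x56007  P=1,RW=1,US=1,PS=0
  L1 @0x56[3] → 0x57003  P=1,RW=1,US=0,PS=0
  ✗ PROTECTION_VIOLATION  [2 reads]
#7 VA=0x1800817 (r,user):
  L0 @0x3B[12] → 0x26006  P=0,RW=1,US=1,PS=0
  ✗ PAGE_NOT_PRESENT  [1 reads]

TLB: [["0x605", "0x40"], ["0x216", "0x47"], ["0x1C12", "0x4A"], ["0x1B", "0x55"]]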